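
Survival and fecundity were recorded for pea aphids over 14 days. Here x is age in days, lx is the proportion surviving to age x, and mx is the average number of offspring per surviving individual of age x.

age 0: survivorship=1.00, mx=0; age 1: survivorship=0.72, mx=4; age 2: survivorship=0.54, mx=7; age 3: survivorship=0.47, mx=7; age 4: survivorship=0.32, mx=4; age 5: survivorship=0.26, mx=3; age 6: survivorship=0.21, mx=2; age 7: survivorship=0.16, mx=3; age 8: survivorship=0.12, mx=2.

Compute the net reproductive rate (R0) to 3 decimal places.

13.150

lx·mx by age: 0, 2.88, 3.78, 3.29, 1.28, 0.78, 0.42, 0.48, 0.24
R0 = Σ lx·mx = 13.15 → 13.150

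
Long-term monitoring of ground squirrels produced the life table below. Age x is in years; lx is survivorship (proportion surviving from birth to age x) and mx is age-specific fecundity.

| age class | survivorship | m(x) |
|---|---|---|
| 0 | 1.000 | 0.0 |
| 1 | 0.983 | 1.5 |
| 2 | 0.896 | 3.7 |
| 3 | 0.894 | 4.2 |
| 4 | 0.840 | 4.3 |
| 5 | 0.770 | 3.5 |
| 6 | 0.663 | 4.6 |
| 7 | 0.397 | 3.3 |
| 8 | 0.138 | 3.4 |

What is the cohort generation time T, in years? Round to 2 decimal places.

lx·mx: 0, 1.4745, 3.3152, 3.7548, 3.612, 2.695, 3.0498, 1.3101, 0.4692 → R0 = 19.6806
x·lx·mx: 0, 1.4745, 6.6304, 11.2644, 14.448, 13.475, 18.2988, 9.1707, 3.7536 → Σ = 78.5154
T = 78.5154 / 19.6806 = 3.989482… → 3.99

3.99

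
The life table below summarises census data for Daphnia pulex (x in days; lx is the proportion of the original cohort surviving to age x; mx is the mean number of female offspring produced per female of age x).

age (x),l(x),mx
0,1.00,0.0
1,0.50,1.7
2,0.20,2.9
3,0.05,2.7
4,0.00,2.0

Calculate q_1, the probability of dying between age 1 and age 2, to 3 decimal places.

0.600

q_1 = (l_1 − l_2) / l_1 = (0.5 − 0.2) / 0.5
     = 0.3 / 0.5 = 0.6 → 0.600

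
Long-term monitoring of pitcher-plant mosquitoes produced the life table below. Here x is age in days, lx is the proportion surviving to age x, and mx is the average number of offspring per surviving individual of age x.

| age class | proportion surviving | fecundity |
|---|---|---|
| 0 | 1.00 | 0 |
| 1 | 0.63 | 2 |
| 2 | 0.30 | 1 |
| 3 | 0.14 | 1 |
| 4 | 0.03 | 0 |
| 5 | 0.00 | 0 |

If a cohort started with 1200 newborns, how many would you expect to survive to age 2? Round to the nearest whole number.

360

Expected survivors = N0 · l_2 = 1200 × 0.30 = 360 → 360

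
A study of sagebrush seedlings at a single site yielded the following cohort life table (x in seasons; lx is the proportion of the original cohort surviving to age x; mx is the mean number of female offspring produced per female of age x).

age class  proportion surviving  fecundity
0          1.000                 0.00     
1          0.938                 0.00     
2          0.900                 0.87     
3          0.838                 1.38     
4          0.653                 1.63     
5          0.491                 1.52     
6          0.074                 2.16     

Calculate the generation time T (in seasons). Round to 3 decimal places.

lx·mx: 0, 0, 0.783, 1.15644, 1.06439, 0.74632, 0.15984 → R0 = 3.90999
x·lx·mx: 0, 0, 1.566, 3.46932, 4.25756, 3.7316, 0.95904 → Σ = 13.98352
T = 13.98352 / 3.90999 = 3.576357… → 3.576

3.576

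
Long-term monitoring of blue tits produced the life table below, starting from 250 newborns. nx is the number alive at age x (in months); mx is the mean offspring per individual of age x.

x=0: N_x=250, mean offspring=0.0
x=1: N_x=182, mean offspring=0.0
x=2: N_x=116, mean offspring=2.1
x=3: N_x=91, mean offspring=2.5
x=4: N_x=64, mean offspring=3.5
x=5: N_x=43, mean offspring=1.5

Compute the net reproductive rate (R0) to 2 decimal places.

3.04

lx = nx/n0 = nx/250: 1, 0.728, 0.464, 0.364, 0.256, 0.172
lx·mx by age: 0, 0, 0.9744, 0.91, 0.896, 0.258
R0 = Σ lx·mx = 3.0384 → 3.04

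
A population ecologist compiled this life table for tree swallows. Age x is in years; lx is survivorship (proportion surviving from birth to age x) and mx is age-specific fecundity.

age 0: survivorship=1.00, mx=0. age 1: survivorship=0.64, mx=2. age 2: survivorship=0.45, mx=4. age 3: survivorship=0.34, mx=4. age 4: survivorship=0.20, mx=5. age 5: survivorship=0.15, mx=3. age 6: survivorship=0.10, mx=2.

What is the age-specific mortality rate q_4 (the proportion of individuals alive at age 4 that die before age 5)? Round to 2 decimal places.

q_4 = (l_4 − l_5) / l_4 = (0.2 − 0.15) / 0.2
     = 0.05 / 0.2 = 0.25 → 0.25

0.25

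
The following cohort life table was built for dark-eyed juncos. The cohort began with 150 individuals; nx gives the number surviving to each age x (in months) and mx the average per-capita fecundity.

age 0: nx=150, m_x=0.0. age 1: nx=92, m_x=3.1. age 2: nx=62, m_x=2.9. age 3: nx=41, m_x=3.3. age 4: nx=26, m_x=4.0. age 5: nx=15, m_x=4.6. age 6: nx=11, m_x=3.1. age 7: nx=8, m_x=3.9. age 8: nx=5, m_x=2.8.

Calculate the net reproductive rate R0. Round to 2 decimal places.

lx = nx/n0 = nx/150: 1, 0.61333…, 0.41333…, 0.27333…, 0.17333…, 0.1, 0.07333…, 0.05333…, 0.03333…
lx·mx by age: 0, 1.901333…, 1.198667…, 0.902…, 0.693333…, 0.46, 0.227333…, 0.208…, 0.093333…
R0 = Σ lx·mx = 5.684… → 5.68

5.68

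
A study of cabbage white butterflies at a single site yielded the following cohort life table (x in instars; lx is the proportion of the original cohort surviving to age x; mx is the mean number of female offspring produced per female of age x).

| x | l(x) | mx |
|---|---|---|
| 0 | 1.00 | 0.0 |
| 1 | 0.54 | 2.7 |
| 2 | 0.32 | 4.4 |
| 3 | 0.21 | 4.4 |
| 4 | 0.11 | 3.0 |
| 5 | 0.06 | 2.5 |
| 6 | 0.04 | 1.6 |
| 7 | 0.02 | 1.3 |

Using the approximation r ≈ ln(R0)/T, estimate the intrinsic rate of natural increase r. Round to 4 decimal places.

R0 = Σ lx·mx = 0 + 1.458 + 1.408 + 0.924 + 0.33 + 0.15 + 0.064 + 0.026 = 4.36
Σ x·lx·mx = 9.682; T = 9.682/4.36 = 2.22064…
r ≈ ln(R0)/T = ln(4.36)/2.22064… = 0.663084… → 0.6631

0.6631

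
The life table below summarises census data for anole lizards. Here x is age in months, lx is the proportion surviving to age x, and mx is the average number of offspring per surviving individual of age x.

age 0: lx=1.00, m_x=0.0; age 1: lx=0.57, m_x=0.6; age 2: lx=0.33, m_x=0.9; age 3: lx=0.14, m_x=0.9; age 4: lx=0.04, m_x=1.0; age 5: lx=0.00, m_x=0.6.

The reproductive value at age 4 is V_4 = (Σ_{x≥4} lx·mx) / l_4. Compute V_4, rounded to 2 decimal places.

1.00

lx·mx for x ≥ 4: 0.04, 0 → sum = 0.04
V_4 = 0.04 / l_4 = 0.04 / 0.04 = 1 → 1.00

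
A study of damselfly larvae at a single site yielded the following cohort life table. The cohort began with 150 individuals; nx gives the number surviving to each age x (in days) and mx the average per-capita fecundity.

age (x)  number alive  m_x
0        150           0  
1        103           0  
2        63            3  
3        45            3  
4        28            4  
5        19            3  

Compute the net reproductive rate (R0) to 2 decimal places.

lx = nx/n0 = nx/150: 1, 0.68667…, 0.42, 0.3, 0.18667…, 0.12667…
lx·mx by age: 0, 0, 1.26, 0.9, 0.746667…, 0.38…
R0 = Σ lx·mx = 3.286667… → 3.29

3.29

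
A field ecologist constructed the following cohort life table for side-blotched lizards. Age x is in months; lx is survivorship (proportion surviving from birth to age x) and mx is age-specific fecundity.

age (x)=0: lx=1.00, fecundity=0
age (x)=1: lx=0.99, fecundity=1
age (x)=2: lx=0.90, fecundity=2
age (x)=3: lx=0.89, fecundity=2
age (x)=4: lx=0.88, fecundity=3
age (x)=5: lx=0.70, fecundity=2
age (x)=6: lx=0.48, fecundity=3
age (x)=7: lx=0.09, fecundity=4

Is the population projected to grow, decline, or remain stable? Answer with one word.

R0 = Σ lx·mx = 0 + 0.99 + 1.8 + 1.78 + 2.64 + 1.4 + 1.44 + 0.36 = 10.41
R0 > 1, so the population is growing.

growing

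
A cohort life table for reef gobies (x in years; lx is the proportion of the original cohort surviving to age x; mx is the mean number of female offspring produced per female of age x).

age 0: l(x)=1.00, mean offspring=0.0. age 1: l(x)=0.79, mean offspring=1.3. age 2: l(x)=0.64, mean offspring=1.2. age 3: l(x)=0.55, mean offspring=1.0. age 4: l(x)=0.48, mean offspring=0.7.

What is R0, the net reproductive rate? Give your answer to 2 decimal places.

2.68

lx·mx by age: 0, 1.027, 0.768, 0.55, 0.336
R0 = Σ lx·mx = 2.681 → 2.68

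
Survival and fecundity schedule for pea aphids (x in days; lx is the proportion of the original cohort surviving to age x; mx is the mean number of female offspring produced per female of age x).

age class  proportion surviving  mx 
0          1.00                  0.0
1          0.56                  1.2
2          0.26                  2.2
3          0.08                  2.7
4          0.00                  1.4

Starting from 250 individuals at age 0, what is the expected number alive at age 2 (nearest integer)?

Expected survivors = N0 · l_2 = 250 × 0.26 = 65 → 65

65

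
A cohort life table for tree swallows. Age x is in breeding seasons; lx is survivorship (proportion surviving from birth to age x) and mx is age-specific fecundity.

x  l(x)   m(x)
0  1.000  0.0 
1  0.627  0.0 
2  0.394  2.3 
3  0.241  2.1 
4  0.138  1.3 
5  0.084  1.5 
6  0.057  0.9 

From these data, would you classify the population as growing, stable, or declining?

growing

R0 = Σ lx·mx = 0 + 0 + 0.9062 + 0.5061 + 0.1794 + 0.126 + 0.0513 = 1.769
R0 > 1, so the population is growing.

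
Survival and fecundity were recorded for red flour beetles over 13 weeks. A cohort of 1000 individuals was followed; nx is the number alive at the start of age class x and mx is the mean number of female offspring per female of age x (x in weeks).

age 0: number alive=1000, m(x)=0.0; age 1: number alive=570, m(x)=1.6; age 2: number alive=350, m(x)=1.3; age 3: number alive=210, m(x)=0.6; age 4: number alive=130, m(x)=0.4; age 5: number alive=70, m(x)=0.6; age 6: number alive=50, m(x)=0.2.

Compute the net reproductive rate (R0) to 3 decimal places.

lx = nx/n0 = nx/1000: 1, 0.57, 0.35, 0.21, 0.13, 0.07, 0.05
lx·mx by age: 0, 0.912, 0.455, 0.126, 0.052, 0.042, 0.01
R0 = Σ lx·mx = 1.597 → 1.597

1.597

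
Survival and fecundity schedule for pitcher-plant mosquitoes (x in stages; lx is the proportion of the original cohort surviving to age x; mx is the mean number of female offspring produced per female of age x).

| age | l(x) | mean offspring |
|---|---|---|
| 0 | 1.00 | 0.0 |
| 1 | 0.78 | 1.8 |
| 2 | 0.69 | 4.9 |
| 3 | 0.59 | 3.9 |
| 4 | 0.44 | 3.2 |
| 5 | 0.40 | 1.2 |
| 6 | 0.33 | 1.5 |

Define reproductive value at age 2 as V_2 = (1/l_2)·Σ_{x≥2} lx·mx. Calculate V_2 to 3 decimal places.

lx·mx for x ≥ 2: 3.381, 2.301, 1.408, 0.48, 0.495 → sum = 8.065
V_2 = 8.065 / l_2 = 8.065 / 0.69 = 11.688406… → 11.688

11.688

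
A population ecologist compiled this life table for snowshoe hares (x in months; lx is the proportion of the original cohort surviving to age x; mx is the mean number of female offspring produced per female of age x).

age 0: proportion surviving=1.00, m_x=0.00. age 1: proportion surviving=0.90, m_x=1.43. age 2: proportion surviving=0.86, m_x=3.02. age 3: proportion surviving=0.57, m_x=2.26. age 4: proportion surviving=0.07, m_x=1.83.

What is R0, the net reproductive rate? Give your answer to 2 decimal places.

5.30

lx·mx by age: 0, 1.287, 2.5972, 1.2882, 0.1281
R0 = Σ lx·mx = 5.3005 → 5.30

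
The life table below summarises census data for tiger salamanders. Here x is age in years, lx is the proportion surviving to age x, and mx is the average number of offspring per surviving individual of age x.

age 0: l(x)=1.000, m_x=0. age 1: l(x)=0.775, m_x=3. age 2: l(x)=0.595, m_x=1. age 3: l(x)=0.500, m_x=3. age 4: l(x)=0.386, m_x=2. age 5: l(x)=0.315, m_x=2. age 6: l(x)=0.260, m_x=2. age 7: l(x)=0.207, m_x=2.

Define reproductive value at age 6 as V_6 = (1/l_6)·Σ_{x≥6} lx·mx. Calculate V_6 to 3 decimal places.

3.592

lx·mx for x ≥ 6: 0.52, 0.414 → sum = 0.934
V_6 = 0.934 / l_6 = 0.934 / 0.26 = 3.592308… → 3.592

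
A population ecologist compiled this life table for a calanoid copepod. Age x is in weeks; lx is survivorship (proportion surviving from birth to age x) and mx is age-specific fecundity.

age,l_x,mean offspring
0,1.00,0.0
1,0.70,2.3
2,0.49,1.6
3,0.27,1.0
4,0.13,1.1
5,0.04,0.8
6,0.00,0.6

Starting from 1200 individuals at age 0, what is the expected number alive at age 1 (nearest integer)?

840

Expected survivors = N0 · l_1 = 1200 × 0.70 = 840 → 840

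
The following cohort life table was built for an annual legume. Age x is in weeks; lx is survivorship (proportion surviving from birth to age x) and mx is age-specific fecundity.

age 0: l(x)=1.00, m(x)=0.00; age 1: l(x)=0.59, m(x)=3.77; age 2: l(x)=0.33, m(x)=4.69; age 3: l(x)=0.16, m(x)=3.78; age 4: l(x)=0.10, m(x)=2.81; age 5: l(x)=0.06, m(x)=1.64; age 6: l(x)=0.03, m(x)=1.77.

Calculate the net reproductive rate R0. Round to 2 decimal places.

lx·mx by age: 0, 2.2243, 1.5477, 0.6048, 0.281, 0.0984, 0.0531
R0 = Σ lx·mx = 4.8093 → 4.81

4.81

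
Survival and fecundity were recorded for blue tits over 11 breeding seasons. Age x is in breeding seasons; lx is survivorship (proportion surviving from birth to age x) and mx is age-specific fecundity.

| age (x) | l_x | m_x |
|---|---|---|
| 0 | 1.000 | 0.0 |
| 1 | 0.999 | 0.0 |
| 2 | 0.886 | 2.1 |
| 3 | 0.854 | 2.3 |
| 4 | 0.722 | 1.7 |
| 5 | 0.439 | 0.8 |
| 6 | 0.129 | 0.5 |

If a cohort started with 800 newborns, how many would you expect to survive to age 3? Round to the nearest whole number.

Expected survivors = N0 · l_3 = 800 × 0.854 = 683.2 → 683

683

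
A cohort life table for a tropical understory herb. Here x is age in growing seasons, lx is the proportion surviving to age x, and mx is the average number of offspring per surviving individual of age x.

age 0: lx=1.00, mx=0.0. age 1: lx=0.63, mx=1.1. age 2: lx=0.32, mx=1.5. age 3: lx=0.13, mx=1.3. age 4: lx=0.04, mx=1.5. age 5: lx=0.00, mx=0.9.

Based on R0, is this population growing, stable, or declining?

growing

R0 = Σ lx·mx = 0 + 0.693 + 0.48 + 0.169 + 0.06 + 0 = 1.402
R0 > 1, so the population is growing.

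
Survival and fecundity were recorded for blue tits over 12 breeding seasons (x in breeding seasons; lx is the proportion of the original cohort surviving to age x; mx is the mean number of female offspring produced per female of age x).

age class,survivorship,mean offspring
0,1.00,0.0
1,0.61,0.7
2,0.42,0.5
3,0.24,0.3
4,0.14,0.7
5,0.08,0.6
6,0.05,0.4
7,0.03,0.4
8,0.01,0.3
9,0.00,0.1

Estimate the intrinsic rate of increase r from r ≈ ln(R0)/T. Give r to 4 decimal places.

-0.0539

R0 = Σ lx·mx = 0 + 0.427 + 0.21 + 0.072 + 0.098 + 0.048 + 0.02 + 0.012 + 0.003 + 0 = 0.89
Σ x·lx·mx = 1.923; T = 1.923/0.89 = 2.16067…
r ≈ ln(R0)/T = ln(0.89)/2.16067… = -0.053934… → -0.0539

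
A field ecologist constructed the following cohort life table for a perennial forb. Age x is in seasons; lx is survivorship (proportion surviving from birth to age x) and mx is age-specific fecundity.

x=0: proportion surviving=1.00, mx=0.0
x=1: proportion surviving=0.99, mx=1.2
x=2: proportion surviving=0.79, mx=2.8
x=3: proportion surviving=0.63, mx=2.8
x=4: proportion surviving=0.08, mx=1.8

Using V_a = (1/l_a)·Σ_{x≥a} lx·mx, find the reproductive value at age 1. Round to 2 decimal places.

5.36

lx·mx for x ≥ 1: 1.188, 2.212, 1.764, 0.144 → sum = 5.308
V_1 = 5.308 / l_1 = 5.308 / 0.99 = 5.361616… → 5.36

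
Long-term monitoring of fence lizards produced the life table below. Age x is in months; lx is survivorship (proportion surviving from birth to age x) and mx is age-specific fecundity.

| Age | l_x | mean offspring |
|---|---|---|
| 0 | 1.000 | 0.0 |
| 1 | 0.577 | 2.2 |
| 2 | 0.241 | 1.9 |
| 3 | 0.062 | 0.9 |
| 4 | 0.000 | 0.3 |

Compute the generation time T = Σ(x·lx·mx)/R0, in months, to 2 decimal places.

lx·mx: 0, 1.2694, 0.4579, 0.0558, 0 → R0 = 1.7831
x·lx·mx: 0, 1.2694, 0.9158, 0.1674, 0 → Σ = 2.3526
T = 2.3526 / 1.7831 = 1.319388… → 1.32

1.32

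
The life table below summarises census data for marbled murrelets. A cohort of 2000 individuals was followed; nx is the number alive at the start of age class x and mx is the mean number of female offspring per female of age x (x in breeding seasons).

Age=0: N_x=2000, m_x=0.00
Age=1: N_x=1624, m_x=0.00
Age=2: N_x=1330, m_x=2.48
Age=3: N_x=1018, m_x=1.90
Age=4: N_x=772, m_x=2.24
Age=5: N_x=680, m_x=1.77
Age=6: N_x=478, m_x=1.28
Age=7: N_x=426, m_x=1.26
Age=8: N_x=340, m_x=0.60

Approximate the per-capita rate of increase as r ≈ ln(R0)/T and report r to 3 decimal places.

lx = nx/n0 = nx/2000: 1, 0.812, 0.665, 0.509, 0.386, 0.34, 0.239, 0.213, 0.17
R0 = Σ lx·mx = 0 + 0 + 1.6492 + 0.9671 + 0.86464 + 0.6018 + 0.30592 + 0.26838 + 0.102 = 4.75904
Σ x·lx·mx = 17.19744; T = 17.19744/4.75904 = 3.61364…
r ≈ ln(R0)/T = ln(4.75904)/3.61364… = 0.43171… → 0.432

0.432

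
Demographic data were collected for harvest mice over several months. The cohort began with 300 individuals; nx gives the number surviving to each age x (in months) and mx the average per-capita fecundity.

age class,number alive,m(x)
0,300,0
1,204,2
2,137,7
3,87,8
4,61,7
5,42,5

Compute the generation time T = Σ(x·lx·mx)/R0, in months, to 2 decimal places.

2.66

lx = nx/n0 = nx/300: 1, 0.68, 0.45667…, 0.29, 0.20333…, 0.14
lx·mx: 0, 1.36, 3.196667…, 2.32, 1.423333…, 0.7 → R0 = 9…
x·lx·mx: 0, 1.36, 6.393333…, 6.96, 5.693333…, 3.5 → Σ = 23.906667…
T = 23.906667… / 9… = 2.656296… → 2.66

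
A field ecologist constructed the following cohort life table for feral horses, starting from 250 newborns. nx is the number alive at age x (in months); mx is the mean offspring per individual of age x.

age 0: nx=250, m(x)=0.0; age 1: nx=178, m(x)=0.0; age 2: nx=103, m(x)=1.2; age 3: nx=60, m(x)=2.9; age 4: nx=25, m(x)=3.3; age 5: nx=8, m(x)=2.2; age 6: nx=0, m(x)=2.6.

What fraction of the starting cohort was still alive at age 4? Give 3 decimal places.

l_4 = n_4/n_0 = 25/250 = 0.1 → 0.100

0.100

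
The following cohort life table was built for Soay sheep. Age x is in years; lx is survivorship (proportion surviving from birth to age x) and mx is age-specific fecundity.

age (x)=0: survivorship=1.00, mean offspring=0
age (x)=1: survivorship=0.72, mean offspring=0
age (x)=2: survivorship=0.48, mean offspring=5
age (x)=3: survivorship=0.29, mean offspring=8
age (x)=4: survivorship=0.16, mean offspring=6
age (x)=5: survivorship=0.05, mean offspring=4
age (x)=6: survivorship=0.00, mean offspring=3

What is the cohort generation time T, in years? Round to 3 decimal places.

2.823

lx·mx: 0, 0, 2.4, 2.32, 0.96, 0.2, 0 → R0 = 5.88
x·lx·mx: 0, 0, 4.8, 6.96, 3.84, 1, 0 → Σ = 16.6
T = 16.6 / 5.88 = 2.823129… → 2.823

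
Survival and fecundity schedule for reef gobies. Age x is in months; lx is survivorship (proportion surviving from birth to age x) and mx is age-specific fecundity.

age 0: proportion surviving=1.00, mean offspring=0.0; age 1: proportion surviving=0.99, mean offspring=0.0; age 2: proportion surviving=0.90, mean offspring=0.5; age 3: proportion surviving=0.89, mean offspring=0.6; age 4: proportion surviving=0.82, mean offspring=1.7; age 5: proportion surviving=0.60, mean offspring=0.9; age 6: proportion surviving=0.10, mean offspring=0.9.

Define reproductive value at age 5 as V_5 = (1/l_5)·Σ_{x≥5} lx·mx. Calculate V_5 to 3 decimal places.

1.050

lx·mx for x ≥ 5: 0.54, 0.09 → sum = 0.63
V_5 = 0.63 / l_5 = 0.63 / 0.6 = 1.05 → 1.050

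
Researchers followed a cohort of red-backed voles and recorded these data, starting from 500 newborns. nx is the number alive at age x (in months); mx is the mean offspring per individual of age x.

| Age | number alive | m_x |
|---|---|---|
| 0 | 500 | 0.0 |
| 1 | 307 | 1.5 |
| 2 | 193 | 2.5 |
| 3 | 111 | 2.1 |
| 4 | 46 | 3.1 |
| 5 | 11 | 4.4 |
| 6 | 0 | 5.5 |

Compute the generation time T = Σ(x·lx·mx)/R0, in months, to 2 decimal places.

lx = nx/n0 = nx/500: 1, 0.614, 0.386, 0.222, 0.092, 0.022, 0
lx·mx: 0, 0.921, 0.965, 0.4662, 0.2852, 0.0968, 0 → R0 = 2.7342
x·lx·mx: 0, 0.921, 1.93, 1.3986, 1.1408, 0.484, 0 → Σ = 5.8744
T = 5.8744 / 2.7342 = 2.14849… → 2.15

2.15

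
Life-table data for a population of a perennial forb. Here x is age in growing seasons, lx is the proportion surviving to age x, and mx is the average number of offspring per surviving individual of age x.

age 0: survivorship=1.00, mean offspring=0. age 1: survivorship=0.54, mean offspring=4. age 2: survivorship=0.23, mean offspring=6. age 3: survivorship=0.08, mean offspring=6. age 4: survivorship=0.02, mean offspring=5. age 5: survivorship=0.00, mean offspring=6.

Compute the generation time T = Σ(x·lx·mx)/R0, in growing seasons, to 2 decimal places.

1.64

lx·mx: 0, 2.16, 1.38, 0.48, 0.1, 0 → R0 = 4.12
x·lx·mx: 0, 2.16, 2.76, 1.44, 0.4, 0 → Σ = 6.76
T = 6.76 / 4.12 = 1.640777… → 1.64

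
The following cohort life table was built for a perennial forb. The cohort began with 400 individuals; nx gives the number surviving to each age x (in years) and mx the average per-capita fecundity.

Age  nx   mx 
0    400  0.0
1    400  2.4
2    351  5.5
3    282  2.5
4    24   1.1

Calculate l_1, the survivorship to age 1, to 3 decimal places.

1.000

l_1 = n_1/n_0 = 400/400 = 1 → 1.000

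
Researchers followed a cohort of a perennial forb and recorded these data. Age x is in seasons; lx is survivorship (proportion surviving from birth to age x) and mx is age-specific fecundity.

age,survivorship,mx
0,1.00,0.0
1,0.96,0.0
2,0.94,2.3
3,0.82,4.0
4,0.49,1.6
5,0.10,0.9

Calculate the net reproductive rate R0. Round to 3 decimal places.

lx·mx by age: 0, 0, 2.162, 3.28, 0.784, 0.09
R0 = Σ lx·mx = 6.316 → 6.316

6.316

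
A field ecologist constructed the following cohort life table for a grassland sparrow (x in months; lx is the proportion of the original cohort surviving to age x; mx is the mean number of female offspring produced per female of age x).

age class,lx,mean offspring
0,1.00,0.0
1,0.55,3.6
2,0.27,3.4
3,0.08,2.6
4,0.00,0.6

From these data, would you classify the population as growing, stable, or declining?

R0 = Σ lx·mx = 0 + 1.98 + 0.918 + 0.208 + 0 = 3.106
R0 > 1, so the population is growing.

growing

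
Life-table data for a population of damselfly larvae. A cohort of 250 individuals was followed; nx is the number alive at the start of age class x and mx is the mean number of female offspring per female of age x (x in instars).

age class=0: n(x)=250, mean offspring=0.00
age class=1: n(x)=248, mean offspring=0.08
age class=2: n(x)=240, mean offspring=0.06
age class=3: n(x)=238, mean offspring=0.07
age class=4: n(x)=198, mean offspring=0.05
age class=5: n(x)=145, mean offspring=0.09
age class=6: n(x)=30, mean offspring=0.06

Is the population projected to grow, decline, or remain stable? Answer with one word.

lx = nx/n0 = nx/250: 1, 0.992, 0.96, 0.952, 0.792, 0.58, 0.12
R0 = Σ lx·mx = 0 + 0.07936 + 0.0576 + 0.06664 + 0.0396 + 0.0522 + 0.0072 = 0.3026
R0 < 1, so the population is declining.

declining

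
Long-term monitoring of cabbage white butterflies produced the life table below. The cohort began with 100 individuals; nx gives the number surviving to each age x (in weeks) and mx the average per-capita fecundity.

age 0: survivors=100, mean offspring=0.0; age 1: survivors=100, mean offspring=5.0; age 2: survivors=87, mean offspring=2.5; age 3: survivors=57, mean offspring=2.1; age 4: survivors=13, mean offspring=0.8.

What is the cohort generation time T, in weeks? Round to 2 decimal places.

lx = nx/n0 = nx/100: 1, 1, 0.87, 0.57, 0.13
lx·mx: 0, 5, 2.175, 1.197, 0.104 → R0 = 8.476
x·lx·mx: 0, 5, 4.35, 3.591, 0.416 → Σ = 13.357
T = 13.357 / 8.476 = 1.575861… → 1.58

1.58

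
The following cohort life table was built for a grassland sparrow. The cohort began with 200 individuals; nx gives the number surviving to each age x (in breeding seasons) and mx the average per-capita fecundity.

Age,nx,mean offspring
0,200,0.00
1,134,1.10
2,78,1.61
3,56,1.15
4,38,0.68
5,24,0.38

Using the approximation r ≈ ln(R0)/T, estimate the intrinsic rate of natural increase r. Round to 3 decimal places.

lx = nx/n0 = nx/200: 1, 0.67, 0.39, 0.28, 0.19, 0.12
R0 = Σ lx·mx = 0 + 0.737 + 0.6279 + 0.322 + 0.1292 + 0.0456 = 1.8617
Σ x·lx·mx = 3.7036; T = 3.7036/1.8617 = 1.98936…
r ≈ ln(R0)/T = ln(1.8617)/1.98936… = 0.31241… → 0.312

0.312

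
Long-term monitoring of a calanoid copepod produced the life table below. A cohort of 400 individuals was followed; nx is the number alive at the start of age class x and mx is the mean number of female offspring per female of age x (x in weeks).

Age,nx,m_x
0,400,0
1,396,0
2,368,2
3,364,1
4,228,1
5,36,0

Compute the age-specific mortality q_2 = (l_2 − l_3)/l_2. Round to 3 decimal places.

lx = nx/n0 = nx/400: 1, 0.99, 0.92, 0.91, 0.57, 0.09
q_2 = (l_2 − l_3) / l_2 = (0.92 − 0.91) / 0.92
     = 0.01 / 0.92 = 0.01087… → 0.011

0.011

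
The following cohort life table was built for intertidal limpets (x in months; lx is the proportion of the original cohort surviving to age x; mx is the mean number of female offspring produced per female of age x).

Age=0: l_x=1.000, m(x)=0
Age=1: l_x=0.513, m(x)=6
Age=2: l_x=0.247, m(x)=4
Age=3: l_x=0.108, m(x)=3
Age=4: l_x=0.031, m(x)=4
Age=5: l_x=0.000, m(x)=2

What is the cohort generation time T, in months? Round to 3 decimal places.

lx·mx: 0, 3.078, 0.988, 0.324, 0.124, 0 → R0 = 4.514
x·lx·mx: 0, 3.078, 1.976, 0.972, 0.496, 0 → Σ = 6.522
T = 6.522 / 4.514 = 1.444838… → 1.445

1.445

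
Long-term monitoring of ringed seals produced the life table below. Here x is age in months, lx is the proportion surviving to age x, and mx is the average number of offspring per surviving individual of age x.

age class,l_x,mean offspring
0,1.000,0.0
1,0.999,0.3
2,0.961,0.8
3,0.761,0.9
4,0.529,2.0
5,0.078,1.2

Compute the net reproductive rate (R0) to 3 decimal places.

2.905

lx·mx by age: 0, 0.2997, 0.7688, 0.6849, 1.058, 0.0936
R0 = Σ lx·mx = 2.905 → 2.905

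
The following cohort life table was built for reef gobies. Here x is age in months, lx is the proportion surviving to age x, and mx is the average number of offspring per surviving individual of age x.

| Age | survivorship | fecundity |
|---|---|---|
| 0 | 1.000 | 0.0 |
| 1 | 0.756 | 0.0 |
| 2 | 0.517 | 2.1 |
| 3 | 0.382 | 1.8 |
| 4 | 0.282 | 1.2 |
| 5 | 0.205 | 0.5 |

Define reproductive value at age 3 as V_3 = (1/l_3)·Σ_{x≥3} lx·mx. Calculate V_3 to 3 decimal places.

lx·mx for x ≥ 3: 0.6876, 0.3384, 0.1025 → sum = 1.1285
V_3 = 1.1285 / l_3 = 1.1285 / 0.382 = 2.954188… → 2.954

2.954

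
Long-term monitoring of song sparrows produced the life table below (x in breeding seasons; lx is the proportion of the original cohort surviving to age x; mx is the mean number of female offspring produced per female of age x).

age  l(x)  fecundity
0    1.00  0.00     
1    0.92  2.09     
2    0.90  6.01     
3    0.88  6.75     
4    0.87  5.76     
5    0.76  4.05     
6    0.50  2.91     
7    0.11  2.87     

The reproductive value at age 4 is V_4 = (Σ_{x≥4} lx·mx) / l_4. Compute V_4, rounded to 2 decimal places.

lx·mx for x ≥ 4: 5.0112, 3.078, 1.455, 0.3157 → sum = 9.8599
V_4 = 9.8599 / l_4 = 9.8599 / 0.87 = 11.333218… → 11.33

11.33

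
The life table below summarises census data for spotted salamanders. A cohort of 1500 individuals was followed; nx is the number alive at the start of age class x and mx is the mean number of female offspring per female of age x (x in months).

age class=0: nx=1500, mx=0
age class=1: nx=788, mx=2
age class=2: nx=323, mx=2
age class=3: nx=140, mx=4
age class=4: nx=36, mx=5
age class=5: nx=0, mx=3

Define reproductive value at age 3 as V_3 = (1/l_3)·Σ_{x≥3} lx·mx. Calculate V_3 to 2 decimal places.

lx = nx/n0 = nx/1500: 1, 0.52533…, 0.21533…, 0.09333…, 0.024, 0
lx·mx for x ≥ 3: 0.373333…, 0.12, 0 → sum = 0.493333…
V_3 = 0.493333… / l_3 = 0.493333… / 0.093333… = 5.285714… → 5.29

5.29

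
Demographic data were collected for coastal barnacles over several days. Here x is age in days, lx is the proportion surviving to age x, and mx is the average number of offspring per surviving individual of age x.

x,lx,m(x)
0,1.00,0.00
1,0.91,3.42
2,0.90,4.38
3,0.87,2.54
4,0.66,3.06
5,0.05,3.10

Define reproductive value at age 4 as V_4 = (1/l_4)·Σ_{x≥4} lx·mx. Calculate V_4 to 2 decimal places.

3.29

lx·mx for x ≥ 4: 2.0196, 0.155 → sum = 2.1746
V_4 = 2.1746 / l_4 = 2.1746 / 0.66 = 3.294848… → 3.29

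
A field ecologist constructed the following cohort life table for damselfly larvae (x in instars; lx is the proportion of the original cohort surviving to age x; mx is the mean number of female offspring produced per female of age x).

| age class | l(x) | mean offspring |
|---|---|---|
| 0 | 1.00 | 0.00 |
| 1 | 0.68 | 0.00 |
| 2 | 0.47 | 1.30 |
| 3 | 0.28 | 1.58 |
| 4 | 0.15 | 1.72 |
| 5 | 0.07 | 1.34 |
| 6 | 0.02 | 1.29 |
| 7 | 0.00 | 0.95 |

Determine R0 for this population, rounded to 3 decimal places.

1.431

lx·mx by age: 0, 0, 0.611, 0.4424, 0.258, 0.0938, 0.0258, 0
R0 = Σ lx·mx = 1.431 → 1.431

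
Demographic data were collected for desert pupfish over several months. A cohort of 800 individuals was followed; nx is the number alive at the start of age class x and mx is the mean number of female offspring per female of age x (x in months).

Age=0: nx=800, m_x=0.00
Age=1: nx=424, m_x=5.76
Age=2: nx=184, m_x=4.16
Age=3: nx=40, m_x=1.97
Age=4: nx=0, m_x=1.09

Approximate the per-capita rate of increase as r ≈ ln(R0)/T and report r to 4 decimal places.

lx = nx/n0 = nx/800: 1, 0.53, 0.23, 0.05, 0
R0 = Σ lx·mx = 0 + 3.0528 + 0.9568 + 0.0985 + 0 = 4.1081
Σ x·lx·mx = 5.2619; T = 5.2619/4.1081 = 1.28086…
r ≈ ln(R0)/T = ln(4.1081)/1.28086… = 1.103135… → 1.1031

1.1031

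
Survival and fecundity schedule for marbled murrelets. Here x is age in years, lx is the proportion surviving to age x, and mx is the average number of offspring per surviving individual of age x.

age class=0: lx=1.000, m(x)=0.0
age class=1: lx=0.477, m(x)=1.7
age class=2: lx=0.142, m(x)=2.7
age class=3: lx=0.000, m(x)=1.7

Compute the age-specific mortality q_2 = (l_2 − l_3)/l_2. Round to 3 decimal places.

q_2 = (l_2 − l_3) / l_2 = (0.142 − 0) / 0.142
     = 0.142 / 0.142 = 1 → 1.000

1.000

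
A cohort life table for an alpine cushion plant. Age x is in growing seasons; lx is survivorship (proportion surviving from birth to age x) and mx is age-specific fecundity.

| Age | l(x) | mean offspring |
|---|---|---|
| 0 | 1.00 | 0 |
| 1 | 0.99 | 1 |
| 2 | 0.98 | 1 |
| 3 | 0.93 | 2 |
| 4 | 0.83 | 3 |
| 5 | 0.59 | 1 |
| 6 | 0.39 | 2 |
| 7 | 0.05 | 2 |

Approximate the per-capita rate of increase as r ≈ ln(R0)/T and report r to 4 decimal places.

0.5963

R0 = Σ lx·mx = 0 + 0.99 + 0.98 + 1.86 + 2.49 + 0.59 + 0.78 + 0.1 = 7.79
Σ x·lx·mx = 26.82; T = 26.82/7.79 = 3.44288…
r ≈ ln(R0)/T = ln(7.79)/3.44288… = 0.596258… → 0.5963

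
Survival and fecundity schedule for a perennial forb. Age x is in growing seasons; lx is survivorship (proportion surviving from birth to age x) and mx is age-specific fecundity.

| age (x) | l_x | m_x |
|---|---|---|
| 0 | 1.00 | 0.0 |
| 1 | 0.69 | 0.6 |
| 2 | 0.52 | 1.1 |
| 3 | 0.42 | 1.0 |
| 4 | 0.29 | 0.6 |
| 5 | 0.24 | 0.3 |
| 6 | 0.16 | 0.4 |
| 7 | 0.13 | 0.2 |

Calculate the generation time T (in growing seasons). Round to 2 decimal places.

lx·mx: 0, 0.414, 0.572, 0.42, 0.174, 0.072, 0.064, 0.026 → R0 = 1.742
x·lx·mx: 0, 0.414, 1.144, 1.26, 0.696, 0.36, 0.384, 0.182 → Σ = 4.44
T = 4.44 / 1.742 = 2.548794… → 2.55

2.55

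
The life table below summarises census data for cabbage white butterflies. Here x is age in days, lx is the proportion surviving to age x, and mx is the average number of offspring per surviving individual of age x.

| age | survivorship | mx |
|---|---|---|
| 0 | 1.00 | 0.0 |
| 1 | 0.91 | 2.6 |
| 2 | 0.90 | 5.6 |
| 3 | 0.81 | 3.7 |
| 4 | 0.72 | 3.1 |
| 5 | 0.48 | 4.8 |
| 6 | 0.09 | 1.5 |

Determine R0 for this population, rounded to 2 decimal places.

lx·mx by age: 0, 2.366, 5.04, 2.997, 2.232, 2.304, 0.135
R0 = Σ lx·mx = 15.074 → 15.07

15.07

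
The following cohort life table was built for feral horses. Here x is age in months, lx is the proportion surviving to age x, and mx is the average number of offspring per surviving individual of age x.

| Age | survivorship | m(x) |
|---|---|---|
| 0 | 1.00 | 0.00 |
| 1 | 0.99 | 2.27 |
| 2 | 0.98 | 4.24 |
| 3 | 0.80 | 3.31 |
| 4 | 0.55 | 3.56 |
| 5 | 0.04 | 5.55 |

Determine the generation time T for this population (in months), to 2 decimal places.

2.44

lx·mx: 0, 2.2473, 4.1552, 2.648, 1.958, 0.222 → R0 = 11.2305
x·lx·mx: 0, 2.2473, 8.3104, 7.944, 7.832, 1.11 → Σ = 27.4437
T = 27.4437 / 11.2305 = 2.443676… → 2.44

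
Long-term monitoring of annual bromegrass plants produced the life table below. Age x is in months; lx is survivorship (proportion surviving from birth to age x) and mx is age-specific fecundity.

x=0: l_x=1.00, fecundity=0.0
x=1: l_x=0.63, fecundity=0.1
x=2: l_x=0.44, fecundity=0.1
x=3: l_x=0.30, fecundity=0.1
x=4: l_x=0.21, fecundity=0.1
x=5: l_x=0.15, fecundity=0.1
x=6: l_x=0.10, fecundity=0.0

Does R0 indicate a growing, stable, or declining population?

R0 = Σ lx·mx = 0 + 0.063 + 0.044 + 0.03 + 0.021 + 0.015 + 0 = 0.173
R0 < 1, so the population is declining.

declining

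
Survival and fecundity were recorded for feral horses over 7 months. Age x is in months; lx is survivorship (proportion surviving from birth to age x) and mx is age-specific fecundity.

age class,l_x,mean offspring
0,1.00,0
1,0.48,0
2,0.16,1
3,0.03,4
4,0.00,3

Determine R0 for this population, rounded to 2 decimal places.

lx·mx by age: 0, 0, 0.16, 0.12, 0
R0 = Σ lx·mx = 0.28 → 0.28

0.28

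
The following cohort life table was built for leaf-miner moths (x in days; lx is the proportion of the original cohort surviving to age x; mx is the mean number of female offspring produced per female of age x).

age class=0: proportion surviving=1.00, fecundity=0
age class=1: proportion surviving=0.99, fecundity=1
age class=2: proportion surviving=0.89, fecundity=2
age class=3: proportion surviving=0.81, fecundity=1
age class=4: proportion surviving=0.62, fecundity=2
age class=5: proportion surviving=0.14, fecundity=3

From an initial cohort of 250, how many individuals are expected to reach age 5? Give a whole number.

35

Expected survivors = N0 · l_5 = 250 × 0.14 = 35 → 35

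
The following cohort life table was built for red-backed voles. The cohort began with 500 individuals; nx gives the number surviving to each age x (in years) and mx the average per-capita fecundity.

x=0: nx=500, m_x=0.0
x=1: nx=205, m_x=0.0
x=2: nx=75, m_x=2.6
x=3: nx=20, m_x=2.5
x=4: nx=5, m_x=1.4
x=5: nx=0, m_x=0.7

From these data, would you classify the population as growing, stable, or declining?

lx = nx/n0 = nx/500: 1, 0.41, 0.15, 0.04, 0.01, 0
R0 = Σ lx·mx = 0 + 0 + 0.39 + 0.1 + 0.014 + 0 = 0.504
R0 < 1, so the population is declining.

declining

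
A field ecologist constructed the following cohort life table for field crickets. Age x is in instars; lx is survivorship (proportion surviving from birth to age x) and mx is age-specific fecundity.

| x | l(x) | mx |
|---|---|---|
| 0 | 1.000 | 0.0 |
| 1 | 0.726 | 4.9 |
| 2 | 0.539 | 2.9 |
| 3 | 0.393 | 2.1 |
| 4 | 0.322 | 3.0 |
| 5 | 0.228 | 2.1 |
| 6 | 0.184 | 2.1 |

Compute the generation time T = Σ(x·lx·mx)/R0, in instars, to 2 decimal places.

2.28

lx·mx: 0, 3.5574, 1.5631, 0.8253, 0.966, 0.4788, 0.3864 → R0 = 7.777
x·lx·mx: 0, 3.5574, 3.1262, 2.4759, 3.864, 2.394, 2.3184 → Σ = 17.7359
T = 17.7359 / 7.777 = 2.280558… → 2.28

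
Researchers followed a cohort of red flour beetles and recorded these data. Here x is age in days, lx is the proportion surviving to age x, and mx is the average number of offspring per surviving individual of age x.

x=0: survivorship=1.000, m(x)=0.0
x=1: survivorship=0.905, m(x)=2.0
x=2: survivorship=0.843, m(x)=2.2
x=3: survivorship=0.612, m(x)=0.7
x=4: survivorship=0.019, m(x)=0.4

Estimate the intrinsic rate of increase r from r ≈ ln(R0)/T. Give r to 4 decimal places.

R0 = Σ lx·mx = 0 + 1.81 + 1.8546 + 0.4284 + 0.0076 = 4.1006
Σ x·lx·mx = 6.8348; T = 6.8348/4.1006 = 1.66678…
r ≈ ln(R0)/T = ln(4.1006)/1.66678… = 0.846622… → 0.8466

0.8466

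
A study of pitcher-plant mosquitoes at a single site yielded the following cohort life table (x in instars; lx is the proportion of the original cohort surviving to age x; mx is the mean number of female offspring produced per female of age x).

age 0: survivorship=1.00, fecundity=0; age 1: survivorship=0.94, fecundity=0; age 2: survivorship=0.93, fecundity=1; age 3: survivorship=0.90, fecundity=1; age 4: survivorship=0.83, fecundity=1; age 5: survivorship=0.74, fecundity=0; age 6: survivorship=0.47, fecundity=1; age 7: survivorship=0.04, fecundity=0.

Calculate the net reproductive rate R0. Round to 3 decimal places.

lx·mx by age: 0, 0, 0.93, 0.9, 0.83, 0, 0.47, 0
R0 = Σ lx·mx = 3.13 → 3.130

3.130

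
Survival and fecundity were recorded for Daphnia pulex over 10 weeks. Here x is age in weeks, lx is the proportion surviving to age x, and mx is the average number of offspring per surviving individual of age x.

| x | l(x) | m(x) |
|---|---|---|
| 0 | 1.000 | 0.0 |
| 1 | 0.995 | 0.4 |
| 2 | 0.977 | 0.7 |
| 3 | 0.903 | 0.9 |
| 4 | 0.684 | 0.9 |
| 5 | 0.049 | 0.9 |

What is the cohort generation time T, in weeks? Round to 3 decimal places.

2.696

lx·mx: 0, 0.398, 0.6839, 0.8127, 0.6156, 0.0441 → R0 = 2.5543
x·lx·mx: 0, 0.398, 1.3678, 2.4381, 2.4624, 0.2205 → Σ = 6.8868
T = 6.8868 / 2.5543 = 2.696159… → 2.696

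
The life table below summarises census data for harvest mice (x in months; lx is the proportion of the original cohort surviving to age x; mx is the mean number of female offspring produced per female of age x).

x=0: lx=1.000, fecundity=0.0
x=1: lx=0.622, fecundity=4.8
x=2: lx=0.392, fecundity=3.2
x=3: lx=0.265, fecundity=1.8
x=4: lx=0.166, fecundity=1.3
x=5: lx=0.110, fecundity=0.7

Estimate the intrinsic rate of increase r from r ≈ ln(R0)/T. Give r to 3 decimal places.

R0 = Σ lx·mx = 0 + 2.9856 + 1.2544 + 0.477 + 0.2158 + 0.077 = 5.0098
Σ x·lx·mx = 8.1736; T = 8.1736/5.0098 = 1.63152…
r ≈ ln(R0)/T = ln(5.0098)/1.63152… = 0.98766… → 0.988

0.988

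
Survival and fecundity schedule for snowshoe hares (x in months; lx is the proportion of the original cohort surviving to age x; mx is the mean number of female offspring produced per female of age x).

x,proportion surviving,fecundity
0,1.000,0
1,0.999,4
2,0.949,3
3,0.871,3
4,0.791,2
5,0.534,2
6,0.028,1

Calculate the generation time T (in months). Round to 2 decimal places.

lx·mx: 0, 3.996, 2.847, 2.613, 1.582, 1.068, 0.028 → R0 = 12.134
x·lx·mx: 0, 3.996, 5.694, 7.839, 6.328, 5.34, 0.168 → Σ = 29.365
T = 29.365 / 12.134 = 2.420059… → 2.42

2.42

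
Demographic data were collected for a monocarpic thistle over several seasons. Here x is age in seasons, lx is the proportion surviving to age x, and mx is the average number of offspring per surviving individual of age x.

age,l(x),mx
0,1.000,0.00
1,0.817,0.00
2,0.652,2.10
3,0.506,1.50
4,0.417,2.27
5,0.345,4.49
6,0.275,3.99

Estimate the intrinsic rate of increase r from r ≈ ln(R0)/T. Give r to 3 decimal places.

0.431

R0 = Σ lx·mx = 0 + 0 + 1.3692 + 0.759 + 0.94659 + 1.54905 + 1.09725 = 5.72109
Σ x·lx·mx = 23.13051; T = 23.13051/5.72109 = 4.04303…
r ≈ ln(R0)/T = ln(5.72109)/4.04303… = 0.4314… → 0.431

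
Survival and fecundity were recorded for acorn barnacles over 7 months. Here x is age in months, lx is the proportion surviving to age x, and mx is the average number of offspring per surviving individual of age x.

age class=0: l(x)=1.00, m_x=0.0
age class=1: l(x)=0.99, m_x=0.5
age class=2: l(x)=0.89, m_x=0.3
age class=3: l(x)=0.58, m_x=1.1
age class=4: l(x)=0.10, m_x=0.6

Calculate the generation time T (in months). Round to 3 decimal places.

2.180

lx·mx: 0, 0.495, 0.267, 0.638, 0.06 → R0 = 1.46
x·lx·mx: 0, 0.495, 0.534, 1.914, 0.24 → Σ = 3.183
T = 3.183 / 1.46 = 2.180137… → 2.180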